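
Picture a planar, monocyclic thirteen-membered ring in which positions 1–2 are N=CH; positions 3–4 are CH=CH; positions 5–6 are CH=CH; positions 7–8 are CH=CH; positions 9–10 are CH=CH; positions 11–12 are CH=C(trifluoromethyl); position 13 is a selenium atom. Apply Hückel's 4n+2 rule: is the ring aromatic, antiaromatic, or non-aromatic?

Every ring atom contributes a p orbital perpendicular to the ring (every atom in a ring double bond is sp² and brings one electron to the p orbital; the doubly-bonded nitrogens are pyridine-type — their lone pairs lie in the ring plane, leaving one electron in the p orbital; the selenium donates one lone pair from its p orbital), so the π system is cyclic and fully conjugated.
Counting π electrons: 6 × 2 = 12 from the double-bond units + 2 from the Se atom = 14.
That gives a 4n+2 count (14, n = 3).

Aromatic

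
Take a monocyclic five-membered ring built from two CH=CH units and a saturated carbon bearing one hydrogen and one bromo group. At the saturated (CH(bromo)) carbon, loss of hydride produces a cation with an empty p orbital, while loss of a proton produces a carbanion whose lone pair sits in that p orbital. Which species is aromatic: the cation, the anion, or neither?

The anion

Once that carbon is sp², every ring atom has a p orbital and both ions are fully conjugated.
Cation: 2 × 2 + 0 = 4 π electrons → 4(1), antiaromatic.
Anion: 2 × 2 + 2 = 6 π electrons → 4(1)+2, aromatic.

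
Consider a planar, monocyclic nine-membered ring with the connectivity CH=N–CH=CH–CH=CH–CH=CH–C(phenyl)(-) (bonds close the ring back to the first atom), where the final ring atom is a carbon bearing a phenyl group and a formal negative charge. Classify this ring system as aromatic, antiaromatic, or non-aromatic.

Aromatic

Check conjugation: the double-bond atoms are sp², each contributing one p electron; the doubly-bonded nitrogens are pyridine-type — their lone pairs lie in the ring plane, leaving one electron in the p orbital; the carbanion's lone pair occupies the p orbital — every position has a p orbital, so the cyclic π system is continuous.
Adding the contributions, 4 × 2 = 8 from the double-bond units + 2 from the C(phenyl)(-) atom = 10.
That gives a 4n+2 count (10, n = 2).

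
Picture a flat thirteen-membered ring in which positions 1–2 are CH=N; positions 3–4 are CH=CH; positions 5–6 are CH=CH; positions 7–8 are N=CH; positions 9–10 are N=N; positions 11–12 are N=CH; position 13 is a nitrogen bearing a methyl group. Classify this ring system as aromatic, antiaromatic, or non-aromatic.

Every ring atom contributes a p orbital perpendicular to the ring (the double-bond atoms are sp², each contributing one p electron; the doubly-bonded nitrogens are pyridine-type — their lone pairs lie in the ring plane, leaving one electron in the p orbital; the pyrrole-type nitrogen donates its lone pair from the p orbital), so the π system is cyclic and fully conjugated.
Adding the contributions, 6 × 2 = 12 from the double-bond units + 2 from the N(methyl) atom = 14.
With 14 π electrons (n = 3), the Hückel 4n+2 condition holds.

Aromatic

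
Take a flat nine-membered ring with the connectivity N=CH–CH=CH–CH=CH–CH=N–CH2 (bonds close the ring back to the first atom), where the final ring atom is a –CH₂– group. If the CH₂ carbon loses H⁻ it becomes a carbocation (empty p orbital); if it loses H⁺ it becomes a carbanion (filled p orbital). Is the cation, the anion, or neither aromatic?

The anion

Both ions have a continuous loop of p orbitals — each ring atom is sp².
Cation: 4 × 2 + 0 = 8 π electrons → 4(2), antiaromatic.
Anion: 4 × 2 + 2 = 10 π electrons → 4(2)+2, aromatic.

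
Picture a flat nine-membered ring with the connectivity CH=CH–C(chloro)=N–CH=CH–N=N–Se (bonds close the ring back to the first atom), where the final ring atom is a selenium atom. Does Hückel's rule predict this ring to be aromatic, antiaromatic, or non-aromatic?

The p orbitals form a continuous loop: the double-bond atoms are sp², each contributing one p electron; each sp² =N– keeps its lone pair in-plane and puts one electron into the π system; the selenium donates one lone pair from its p orbital. The ring is fully conjugated.
Counting π electrons: 4 × 2 = 8 from the double-bond units + 2 from the Se atom = 10.
That gives a 4n+2 count (10, n = 2).

Aromatic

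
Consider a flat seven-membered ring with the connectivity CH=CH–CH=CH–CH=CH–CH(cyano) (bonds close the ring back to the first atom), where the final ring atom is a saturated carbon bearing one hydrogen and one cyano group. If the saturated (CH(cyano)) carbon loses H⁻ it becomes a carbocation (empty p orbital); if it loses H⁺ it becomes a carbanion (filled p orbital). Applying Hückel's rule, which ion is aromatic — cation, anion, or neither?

Both ions have a continuous loop of p orbitals — each ring atom is sp².
Cation: 3 × 2 + 0 = 6 π electrons → 4(1)+2, aromatic.
Anion: 3 × 2 + 2 = 8 π electrons → 4(2), antiaromatic.

The cation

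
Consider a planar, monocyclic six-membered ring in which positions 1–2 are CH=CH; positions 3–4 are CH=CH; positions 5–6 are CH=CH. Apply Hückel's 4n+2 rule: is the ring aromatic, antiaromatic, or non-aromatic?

All ring atoms are sp² and supply a p orbital to the ring (the double-bond atoms are sp², each contributing one p electron); the conjugation is uninterrupted.
π-electron count: 3 × 2 = 6 from the 3 double-bond units.
That gives a 4n+2 count (6, n = 1).

Aromatic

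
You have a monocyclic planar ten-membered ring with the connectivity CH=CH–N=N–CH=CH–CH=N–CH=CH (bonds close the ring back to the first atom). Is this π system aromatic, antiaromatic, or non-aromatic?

Check conjugation: every atom in a ring double bond is sp² and brings one electron to the p orbital; each sp² =N– keeps its lone pair in-plane and puts one electron into the π system — every position has a p orbital, so the cyclic π system is continuous.
Adding the contributions, 5 × 2 = 10 from the 5 double-bond units.
With 10 π electrons (n = 2), the Hückel 4n+2 condition holds.

Aromatic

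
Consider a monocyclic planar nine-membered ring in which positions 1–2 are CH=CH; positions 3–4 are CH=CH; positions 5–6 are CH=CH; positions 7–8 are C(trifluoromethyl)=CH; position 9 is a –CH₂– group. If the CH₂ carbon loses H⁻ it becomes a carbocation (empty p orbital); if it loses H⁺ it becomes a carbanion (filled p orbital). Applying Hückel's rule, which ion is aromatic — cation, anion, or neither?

In either ion the ring is fully conjugated: every atom, including the new sp² carbon, supplies a p orbital.
Cation: 4 × 2 + 0 = 8 π electrons → 4(2), antiaromatic.
Anion: 4 × 2 + 2 = 10 π electrons → 4(2)+2, aromatic.

The anion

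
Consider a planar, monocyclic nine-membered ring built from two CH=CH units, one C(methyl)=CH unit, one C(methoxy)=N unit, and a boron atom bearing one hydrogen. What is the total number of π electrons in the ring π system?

8

All ring atoms are sp² and supply a p orbital to the ring (every atom in a ring double bond is sp² and brings one electron to the p orbital; each =N– nitrogen is pyridine-type (lone pair in the sp² plane, one electron in the p orbital); the boron has an empty p orbital); the conjugation is uninterrupted.
Tallying contributions gives 4 × 2 = 8 from the double-bond units + 0 from the BH atom = 8.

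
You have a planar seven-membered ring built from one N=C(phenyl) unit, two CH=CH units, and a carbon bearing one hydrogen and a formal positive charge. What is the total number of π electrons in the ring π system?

Check conjugation: the double-bond atoms are sp², each contributing one p electron; each sp² =N– keeps its lone pair in-plane and puts one electron into the π system; the carbocation has an empty p orbital — every position has a p orbital, so the cyclic π system is continuous.
Adding the contributions, 3 × 2 = 6 from the double-bond units + 0 from the CH(+) atom = 6.

6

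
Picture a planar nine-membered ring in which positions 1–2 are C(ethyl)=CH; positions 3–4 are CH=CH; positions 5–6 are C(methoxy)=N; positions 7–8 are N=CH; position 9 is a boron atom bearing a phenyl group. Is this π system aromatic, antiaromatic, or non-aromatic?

Every ring atom contributes a p orbital perpendicular to the ring (each doubly-bonded ring atom is sp² with one p-orbital electron; the doubly-bonded nitrogens are pyridine-type — their lone pairs lie in the ring plane, leaving one electron in the p orbital; the boron has an empty p orbital), so the π system is cyclic and fully conjugated.
π-electron count: 4 × 2 = 8 from the double-bond units + 0 from the B(phenyl) atom = 8.
With 8 = 4·2 π electrons, Hückel's rule classifies the planar ring as antiaromatic.

Antiaromatic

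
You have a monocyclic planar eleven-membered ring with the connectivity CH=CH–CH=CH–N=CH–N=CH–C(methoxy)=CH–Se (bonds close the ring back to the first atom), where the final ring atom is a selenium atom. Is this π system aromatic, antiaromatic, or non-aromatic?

Antiaromatic

The p orbitals form a continuous loop: the double-bond atoms are sp², each contributing one p electron; each sp² =N– keeps its lone pair in-plane and puts one electron into the π system; the selenium donates one lone pair from its p orbital. The ring is fully conjugated.
Adding the contributions, 5 × 2 = 10 from the double-bond units + 2 from the Se atom = 12.
12 is a 4n count (n = 3), so the planar conjugated ring is antiaromatic.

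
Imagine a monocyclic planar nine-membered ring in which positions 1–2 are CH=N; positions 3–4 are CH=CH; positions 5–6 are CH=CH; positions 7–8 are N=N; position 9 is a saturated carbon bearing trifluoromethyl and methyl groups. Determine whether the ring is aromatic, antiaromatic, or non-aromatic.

The C(trifluoromethyl)(methyl) position has four σ bonds — that saturated carbon is sp³ and has no p orbital in the ring π system — so the cyclic conjugation is interrupted.
Hückel's rule only applies to fully conjugated rings, so this one is simply non-aromatic.

Non-aromatic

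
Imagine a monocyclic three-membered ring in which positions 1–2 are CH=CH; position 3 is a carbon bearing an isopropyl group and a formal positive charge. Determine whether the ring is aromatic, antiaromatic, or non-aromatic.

Every ring atom contributes a p orbital perpendicular to the ring (the double-bond atoms are sp², each contributing one p electron; the carbocation has an empty p orbital), so the π system is cyclic and fully conjugated.
Adding the contributions, 1 × 2 = 2 from the double-bond unit + 0 from the C(isopropyl)(+) atom = 2.
Since 2 = 4·0 + 2, the ring meets the 4n+2 criterion.

Aromatic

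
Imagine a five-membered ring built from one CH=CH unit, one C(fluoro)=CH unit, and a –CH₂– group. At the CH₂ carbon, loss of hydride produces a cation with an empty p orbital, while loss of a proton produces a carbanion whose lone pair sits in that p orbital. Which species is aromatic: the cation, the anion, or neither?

The anion

In either ion the ring is fully conjugated: every atom, including the new sp² carbon, supplies a p orbital.
Cation: 2 × 2 + 0 = 4 π electrons → 4(1), antiaromatic.
Anion: 2 × 2 + 2 = 6 π electrons → 4(1)+2, aromatic.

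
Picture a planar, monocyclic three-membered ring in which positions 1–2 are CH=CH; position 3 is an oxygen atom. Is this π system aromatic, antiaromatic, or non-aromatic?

Antiaromatic

Check conjugation: each doubly-bonded ring atom is sp² with one p-orbital electron; the oxygen donates one lone pair from its p orbital — every position has a p orbital, so the cyclic π system is continuous.
Tallying contributions gives 1 × 2 = 2 from the double-bond unit + 2 from the O atom = 4.
4 is a 4n count (n = 1), so the planar conjugated ring is antiaromatic.
(The species described is oxirene.)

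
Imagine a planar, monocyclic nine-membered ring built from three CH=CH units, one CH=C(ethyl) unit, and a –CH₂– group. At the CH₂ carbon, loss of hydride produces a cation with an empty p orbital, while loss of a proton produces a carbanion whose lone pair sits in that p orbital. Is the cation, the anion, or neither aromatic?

Both ions have a continuous loop of p orbitals — each ring atom is sp².
Cation: 4 × 2 + 0 = 8 π electrons → 4(2), antiaromatic.
Anion: 4 × 2 + 2 = 10 π electrons → 4(2)+2, aromatic.

The anion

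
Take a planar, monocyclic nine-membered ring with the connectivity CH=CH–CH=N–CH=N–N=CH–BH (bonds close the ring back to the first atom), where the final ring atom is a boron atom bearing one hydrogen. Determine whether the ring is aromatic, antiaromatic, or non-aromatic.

Every ring atom contributes a p orbital perpendicular to the ring (each doubly-bonded ring atom is sp² with one p-orbital electron; the doubly-bonded nitrogens are pyridine-type — their lone pairs lie in the ring plane, leaving one electron in the p orbital; the boron has an empty p orbital), so the π system is cyclic and fully conjugated.
π-electron count: 4 × 2 = 8 from the double-bond units + 0 from the BH atom = 8.
8 is a 4n count (n = 2), so the planar conjugated ring is antiaromatic.

Antiaromatic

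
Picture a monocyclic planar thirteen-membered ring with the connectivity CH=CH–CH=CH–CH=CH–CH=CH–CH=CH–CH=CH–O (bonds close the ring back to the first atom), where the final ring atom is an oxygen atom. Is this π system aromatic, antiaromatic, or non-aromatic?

Aromatic

Every ring atom contributes a p orbital perpendicular to the ring (each doubly-bonded ring atom is sp² with one p-orbital electron; the oxygen donates one lone pair from its p orbital), so the π system is cyclic and fully conjugated.
Tallying contributions gives 6 × 2 = 12 from the double-bond units + 2 from the O atom = 14.
That gives a 4n+2 count (14, n = 3).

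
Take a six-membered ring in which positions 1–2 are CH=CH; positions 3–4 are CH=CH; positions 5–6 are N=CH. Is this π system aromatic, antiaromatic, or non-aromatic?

All ring atoms are sp² and supply a p orbital to the ring (the double-bond atoms are sp², each contributing one p electron; each sp² =N– keeps its lone pair in-plane and puts one electron into the π system); the conjugation is uninterrupted.
π-electron count: 3 × 2 = 6 from the 3 double-bond units.
6 = 4(1) + 2, which satisfies Hückel's 4n+2 rule.

Aromatic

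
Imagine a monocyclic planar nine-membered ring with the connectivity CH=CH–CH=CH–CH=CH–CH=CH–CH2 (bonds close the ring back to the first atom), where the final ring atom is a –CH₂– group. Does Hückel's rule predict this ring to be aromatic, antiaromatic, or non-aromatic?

Non-aromatic

The CH2 carbon is saturated: the tetrahedral CH₂ carbon is sp³ and has no p orbital in the ring π system. Conjugation is not continuous around the ring.
Without a continuous loop of overlapping p orbitals the Hückel electron count never comes into play.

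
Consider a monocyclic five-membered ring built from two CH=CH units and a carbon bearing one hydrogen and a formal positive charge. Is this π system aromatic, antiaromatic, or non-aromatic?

Antiaromatic

All ring atoms are sp² and supply a p orbital to the ring (the double-bond atoms are sp², each contributing one p electron; the carbocation has an empty p orbital); the conjugation is uninterrupted.
π-electron count: 2 × 2 = 4 from the double-bond units + 0 from the CH(+) atom = 4.
A 4n π count (4, n = 1) in a planar conjugated ring means antiaromatic.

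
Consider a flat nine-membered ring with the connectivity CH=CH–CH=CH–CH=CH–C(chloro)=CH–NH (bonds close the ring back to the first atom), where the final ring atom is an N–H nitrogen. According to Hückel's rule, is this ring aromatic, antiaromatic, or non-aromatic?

Aromatic

Every ring atom contributes a p orbital perpendicular to the ring (the double-bond atoms are sp², each contributing one p electron; the pyrrole-type nitrogen donates its lone pair from the p orbital), so the π system is cyclic and fully conjugated.
Adding the contributions, 4 × 2 = 8 from the double-bond units + 2 from the NH atom = 10.
Since 10 = 4·2 + 2, the ring meets the 4n+2 criterion.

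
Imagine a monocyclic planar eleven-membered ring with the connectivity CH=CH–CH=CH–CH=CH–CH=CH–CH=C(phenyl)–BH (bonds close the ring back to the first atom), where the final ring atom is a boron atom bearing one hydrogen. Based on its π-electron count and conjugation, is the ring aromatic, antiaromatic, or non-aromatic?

All ring atoms are sp² and supply a p orbital to the ring (every atom in a ring double bond is sp² and brings one electron to the p orbital; the boron has an empty p orbital); the conjugation is uninterrupted.
π-electron count: 5 × 2 = 10 from the double-bond units + 0 from the BH atom = 10.
Since 10 = 4·2 + 2, the ring meets the 4n+2 criterion.

Aromatic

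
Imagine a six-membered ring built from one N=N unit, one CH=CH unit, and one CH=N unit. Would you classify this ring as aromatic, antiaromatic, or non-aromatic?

Aromatic

All ring atoms are sp² and supply a p orbital to the ring (every atom in a ring double bond is sp² and brings one electron to the p orbital; the doubly-bonded nitrogens are pyridine-type — their lone pairs lie in the ring plane, leaving one electron in the p orbital); the conjugation is uninterrupted.
Tallying contributions gives 3 × 2 = 6 from the 3 double-bond units.
6 = 4(1) + 2, which satisfies Hückel's 4n+2 rule.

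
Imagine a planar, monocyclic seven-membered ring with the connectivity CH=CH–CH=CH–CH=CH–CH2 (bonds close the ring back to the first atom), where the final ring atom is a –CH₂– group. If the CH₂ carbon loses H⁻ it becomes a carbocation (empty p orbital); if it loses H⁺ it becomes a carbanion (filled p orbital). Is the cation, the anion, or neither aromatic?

Both ions have a continuous loop of p orbitals — each ring atom is sp².
Cation: 3 × 2 + 0 = 6 π electrons → 4(1)+2, aromatic.
Anion: 3 × 2 + 2 = 8 π electrons → 4(2), antiaromatic.

The cation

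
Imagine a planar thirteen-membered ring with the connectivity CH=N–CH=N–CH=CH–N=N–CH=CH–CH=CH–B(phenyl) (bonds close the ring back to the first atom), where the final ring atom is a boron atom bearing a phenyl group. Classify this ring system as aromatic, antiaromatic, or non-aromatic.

The p orbitals form a continuous loop: each doubly-bonded ring atom is sp² with one p-orbital electron; the doubly-bonded nitrogens are pyridine-type — their lone pairs lie in the ring plane, leaving one electron in the p orbital; the boron has an empty p orbital. The ring is fully conjugated.
Counting π electrons: 6 × 2 = 12 from the double-bond units + 0 from the B(phenyl) atom = 12.
A 4n π count (12, n = 3) in a planar conjugated ring means antiaromatic.

Antiaromatic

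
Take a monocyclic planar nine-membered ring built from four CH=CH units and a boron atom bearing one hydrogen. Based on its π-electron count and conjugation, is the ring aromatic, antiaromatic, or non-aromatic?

All ring atoms are sp² and supply a p orbital to the ring (the double-bond atoms are sp², each contributing one p electron; the boron has an empty p orbital); the conjugation is uninterrupted.
π-electron count: 4 × 2 = 8 from the double-bond units + 0 from the BH atom = 8.
With 8 = 4·2 π electrons, Hückel's rule classifies the planar ring as antiaromatic.

Antiaromatic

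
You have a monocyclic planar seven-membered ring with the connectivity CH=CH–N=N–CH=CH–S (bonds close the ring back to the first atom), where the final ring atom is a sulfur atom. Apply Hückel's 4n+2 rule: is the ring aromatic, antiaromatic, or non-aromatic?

All ring atoms are sp² and supply a p orbital to the ring (every atom in a ring double bond is sp² and brings one electron to the p orbital; each =N– nitrogen is pyridine-type (lone pair in the sp² plane, one electron in the p orbital); the sulfur donates one lone pair from its p orbital); the conjugation is uninterrupted.
π-electron count: 3 × 2 = 6 from the double-bond units + 2 from the S atom = 8.
8 is a 4n count (n = 2), so the planar conjugated ring is antiaromatic.

Antiaromatic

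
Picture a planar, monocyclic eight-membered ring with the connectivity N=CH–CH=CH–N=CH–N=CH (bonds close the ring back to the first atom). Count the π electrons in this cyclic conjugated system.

8

Every ring atom contributes a p orbital perpendicular to the ring (each doubly-bonded ring atom is sp² with one p-orbital electron; each sp² =N– keeps its lone pair in-plane and puts one electron into the π system), so the π system is cyclic and fully conjugated.
Adding the contributions, 4 × 2 = 8 from the 4 double-bond units.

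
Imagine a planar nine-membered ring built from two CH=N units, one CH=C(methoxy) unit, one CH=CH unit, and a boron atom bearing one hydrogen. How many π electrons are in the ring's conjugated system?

Check conjugation: each doubly-bonded ring atom is sp² with one p-orbital electron; each =N– nitrogen is pyridine-type (lone pair in the sp² plane, one electron in the p orbital); the boron has an empty p orbital — every position has a p orbital, so the cyclic π system is continuous.
Adding the contributions, 4 × 2 = 8 from the double-bond units + 0 from the BH atom = 8.

8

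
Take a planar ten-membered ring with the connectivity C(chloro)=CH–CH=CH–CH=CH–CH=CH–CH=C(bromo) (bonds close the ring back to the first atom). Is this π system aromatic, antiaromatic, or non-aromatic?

Every ring atom contributes a p orbital perpendicular to the ring (the double-bond atoms are sp², each contributing one p electron), so the π system is cyclic and fully conjugated.
Counting π electrons: 5 × 2 = 10 from the 5 double-bond units.
With 10 π electrons (n = 2), the Hückel 4n+2 condition holds.

Aromatic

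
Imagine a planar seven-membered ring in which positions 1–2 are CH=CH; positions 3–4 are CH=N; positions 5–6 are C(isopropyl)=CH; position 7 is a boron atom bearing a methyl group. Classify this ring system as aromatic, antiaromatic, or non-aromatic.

Aromatic

Check conjugation: every atom in a ring double bond is sp² and brings one electron to the p orbital; each =N– nitrogen is pyridine-type (lone pair in the sp² plane, one electron in the p orbital); the boron has an empty p orbital — every position has a p orbital, so the cyclic π system is continuous.
π-electron count: 3 × 2 = 6 from the double-bond units + 0 from the B(methyl) atom = 6.
Since 6 = 4·1 + 2, the ring meets the 4n+2 criterion.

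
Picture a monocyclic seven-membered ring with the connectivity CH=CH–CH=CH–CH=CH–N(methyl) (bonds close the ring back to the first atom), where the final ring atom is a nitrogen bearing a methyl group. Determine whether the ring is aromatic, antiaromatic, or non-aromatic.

Antiaromatic

The p orbitals form a continuous loop: each doubly-bonded ring atom is sp² with one p-orbital electron; the pyrrole-type nitrogen donates its lone pair from the p orbital. The ring is fully conjugated.
Adding the contributions, 3 × 2 = 6 from the double-bond units + 2 from the N(methyl) atom = 8.
8 = 4(2); a planar, fully conjugated 4n system is antiaromatic.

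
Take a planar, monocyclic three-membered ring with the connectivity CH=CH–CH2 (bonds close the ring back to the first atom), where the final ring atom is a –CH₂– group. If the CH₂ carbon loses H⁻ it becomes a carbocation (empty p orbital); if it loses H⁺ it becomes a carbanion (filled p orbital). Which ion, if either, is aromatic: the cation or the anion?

The cation

Once that carbon is sp², every ring atom has a p orbital and both ions are fully conjugated.
Cation: 1 × 2 + 0 = 2 π electrons → 4(0)+2, aromatic.
Anion: 1 × 2 + 2 = 4 π electrons → 4(1), antiaromatic.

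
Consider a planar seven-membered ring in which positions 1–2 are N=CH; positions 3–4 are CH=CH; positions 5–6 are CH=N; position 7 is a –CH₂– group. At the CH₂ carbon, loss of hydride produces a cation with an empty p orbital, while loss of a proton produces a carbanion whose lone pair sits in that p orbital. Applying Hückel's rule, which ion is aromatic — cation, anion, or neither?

The cation

Both ions have a continuous loop of p orbitals — each ring atom is sp².
Cation: 3 × 2 + 0 = 6 π electrons → 4(1)+2, aromatic.
Anion: 3 × 2 + 2 = 8 π electrons → 4(2), antiaromatic.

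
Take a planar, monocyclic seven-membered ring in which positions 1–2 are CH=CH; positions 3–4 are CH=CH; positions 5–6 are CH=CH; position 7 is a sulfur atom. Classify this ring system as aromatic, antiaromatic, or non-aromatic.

The p orbitals form a continuous loop: the double-bond atoms are sp², each contributing one p electron; the sulfur donates one lone pair from its p orbital. The ring is fully conjugated.
Adding the contributions, 3 × 2 = 6 from the double-bond units + 2 from the S atom = 8.
A 4n π count (8, n = 2) in a planar conjugated ring means antiaromatic.

Antiaromatic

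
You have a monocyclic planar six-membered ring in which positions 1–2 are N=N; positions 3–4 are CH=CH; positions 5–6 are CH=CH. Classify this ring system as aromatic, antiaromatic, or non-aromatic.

Aromatic

The p orbitals form a continuous loop: each doubly-bonded ring atom is sp² with one p-orbital electron; the doubly-bonded nitrogens are pyridine-type — their lone pairs lie in the ring plane, leaving one electron in the p orbital. The ring is fully conjugated.
π-electron count: 3 × 2 = 6 from the 3 double-bond units.
That gives a 4n+2 count (6, n = 1).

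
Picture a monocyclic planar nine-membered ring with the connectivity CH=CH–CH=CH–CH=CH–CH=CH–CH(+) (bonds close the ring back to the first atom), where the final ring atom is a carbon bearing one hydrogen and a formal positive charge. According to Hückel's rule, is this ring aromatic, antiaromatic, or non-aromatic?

Every ring atom contributes a p orbital perpendicular to the ring (the double-bond atoms are sp², each contributing one p electron; the carbocation has an empty p orbital), so the π system is cyclic and fully conjugated.
π-electron count: 4 × 2 = 8 from the double-bond units + 0 from the CH(+) atom = 8.
A 4n π count (8, n = 2) in a planar conjugated ring means antiaromatic.

Antiaromatic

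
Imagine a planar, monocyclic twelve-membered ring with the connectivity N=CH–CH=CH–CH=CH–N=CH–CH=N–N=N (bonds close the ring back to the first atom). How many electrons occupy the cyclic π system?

Every ring atom contributes a p orbital perpendicular to the ring (every atom in a ring double bond is sp² and brings one electron to the p orbital; each =N– nitrogen is pyridine-type (lone pair in the sp² plane, one electron in the p orbital)), so the π system is cyclic and fully conjugated.
Adding the contributions, 6 × 2 = 12 from the 6 double-bond units.

12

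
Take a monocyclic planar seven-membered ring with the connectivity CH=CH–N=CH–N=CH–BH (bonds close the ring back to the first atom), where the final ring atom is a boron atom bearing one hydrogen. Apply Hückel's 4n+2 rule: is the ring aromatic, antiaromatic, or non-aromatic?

Aromatic

Every ring atom contributes a p orbital perpendicular to the ring (each doubly-bonded ring atom is sp² with one p-orbital electron; each =N– nitrogen is pyridine-type (lone pair in the sp² plane, one electron in the p orbital); the boron has an empty p orbital), so the π system is cyclic and fully conjugated.
Adding the contributions, 3 × 2 = 6 from the double-bond units + 0 from the BH atom = 6.
With 6 π electrons (n = 1), the Hückel 4n+2 condition holds.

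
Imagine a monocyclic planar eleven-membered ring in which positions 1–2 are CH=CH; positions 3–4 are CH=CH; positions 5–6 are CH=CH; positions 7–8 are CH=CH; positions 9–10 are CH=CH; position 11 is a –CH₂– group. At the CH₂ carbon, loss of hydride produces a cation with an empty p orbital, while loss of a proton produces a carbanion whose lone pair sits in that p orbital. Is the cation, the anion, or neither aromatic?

In either ion the ring is fully conjugated: every atom, including the new sp² carbon, supplies a p orbital.
Cation: 5 × 2 + 0 = 10 π electrons → 4(2)+2, aromatic.
Anion: 5 × 2 + 2 = 12 π electrons → 4(3), antiaromatic.

The cation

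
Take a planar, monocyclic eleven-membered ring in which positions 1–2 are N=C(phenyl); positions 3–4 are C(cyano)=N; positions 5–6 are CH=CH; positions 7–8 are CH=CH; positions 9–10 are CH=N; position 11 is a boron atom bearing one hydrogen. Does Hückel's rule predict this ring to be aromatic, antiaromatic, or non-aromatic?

All ring atoms are sp² and supply a p orbital to the ring (each doubly-bonded ring atom is sp² with one p-orbital electron; each sp² =N– keeps its lone pair in-plane and puts one electron into the π system; the boron has an empty p orbital); the conjugation is uninterrupted.
Counting π electrons: 5 × 2 = 10 from the double-bond units + 0 from the BH atom = 10.
10 = 4(2) + 2, which satisfies Hückel's 4n+2 rule.

Aromatic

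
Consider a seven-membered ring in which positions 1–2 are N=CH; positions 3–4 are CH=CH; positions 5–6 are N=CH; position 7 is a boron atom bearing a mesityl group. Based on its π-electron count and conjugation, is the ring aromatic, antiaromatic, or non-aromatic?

Aromatic

The p orbitals form a continuous loop: each doubly-bonded ring atom is sp² with one p-orbital electron; the doubly-bonded nitrogens are pyridine-type — their lone pairs lie in the ring plane, leaving one electron in the p orbital; the boron has an empty p orbital. The ring is fully conjugated.
Tallying contributions gives 3 × 2 = 6 from the double-bond units + 0 from the B(mesityl) atom = 6.
That gives a 4n+2 count (6, n = 1).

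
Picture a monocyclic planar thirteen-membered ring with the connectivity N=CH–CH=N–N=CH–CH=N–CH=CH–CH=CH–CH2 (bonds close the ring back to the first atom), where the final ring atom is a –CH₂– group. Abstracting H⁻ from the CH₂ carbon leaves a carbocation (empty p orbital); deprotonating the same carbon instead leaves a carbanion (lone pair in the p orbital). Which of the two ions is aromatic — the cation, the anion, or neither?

The anion

In either ion the ring is fully conjugated: every atom, including the new sp² carbon, supplies a p orbital.
Cation: 6 × 2 + 0 = 12 π electrons → 4(3), antiaromatic.
Anion: 6 × 2 + 2 = 14 π electrons → 4(3)+2, aromatic.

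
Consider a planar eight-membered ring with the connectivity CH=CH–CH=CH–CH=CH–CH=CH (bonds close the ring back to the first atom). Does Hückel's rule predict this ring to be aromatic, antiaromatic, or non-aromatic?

Every ring atom contributes a p orbital perpendicular to the ring (every atom in a ring double bond is sp² and brings one electron to the p orbital), so the π system is cyclic and fully conjugated.
π-electron count: 4 × 2 = 8 from the 4 double-bond units.
8 is a 4n count (n = 2), so the planar conjugated ring is antiaromatic.

Antiaromatic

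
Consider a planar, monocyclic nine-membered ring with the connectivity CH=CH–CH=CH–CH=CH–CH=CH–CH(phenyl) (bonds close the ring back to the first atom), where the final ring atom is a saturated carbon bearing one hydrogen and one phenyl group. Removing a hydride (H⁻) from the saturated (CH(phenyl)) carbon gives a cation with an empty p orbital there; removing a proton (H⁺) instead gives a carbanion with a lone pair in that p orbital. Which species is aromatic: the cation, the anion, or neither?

The anion

Both ions have a continuous loop of p orbitals — each ring atom is sp².
Cation: 4 × 2 + 0 = 8 π electrons → 4(2), antiaromatic.
Anion: 4 × 2 + 2 = 10 π electrons → 4(2)+2, aromatic.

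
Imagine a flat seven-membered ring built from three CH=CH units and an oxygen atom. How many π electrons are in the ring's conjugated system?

8

All ring atoms are sp² and supply a p orbital to the ring (the double-bond atoms are sp², each contributing one p electron; the oxygen donates one lone pair from its p orbital); the conjugation is uninterrupted.
Adding the contributions, 3 × 2 = 6 from the double-bond units + 2 from the O atom = 8.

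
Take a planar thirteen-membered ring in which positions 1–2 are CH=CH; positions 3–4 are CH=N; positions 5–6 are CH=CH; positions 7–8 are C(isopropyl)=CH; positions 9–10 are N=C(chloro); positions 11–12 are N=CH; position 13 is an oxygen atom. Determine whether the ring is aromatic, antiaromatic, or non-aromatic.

Aromatic

Check conjugation: the double-bond atoms are sp², each contributing one p electron; the doubly-bonded nitrogens are pyridine-type — their lone pairs lie in the ring plane, leaving one electron in the p orbital; the oxygen donates one lone pair from its p orbital — every position has a p orbital, so the cyclic π system is continuous.
Tallying contributions gives 6 × 2 = 12 from the double-bond units + 2 from the O atom = 14.
That gives a 4n+2 count (14, n = 3).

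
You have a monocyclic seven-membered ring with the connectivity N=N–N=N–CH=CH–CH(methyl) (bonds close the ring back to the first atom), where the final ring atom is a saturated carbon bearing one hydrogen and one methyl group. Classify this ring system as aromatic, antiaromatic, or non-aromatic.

Because that saturated carbon is sp³ and has no p orbital in the ring π system at the CH(methyl) position, the π system cannot extend all the way around the ring.
Broken conjugation rules out both aromaticity and antiaromaticity.

Non-aromatic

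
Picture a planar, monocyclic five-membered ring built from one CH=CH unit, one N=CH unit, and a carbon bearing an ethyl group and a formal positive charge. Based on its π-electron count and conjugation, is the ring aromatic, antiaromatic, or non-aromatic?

Every ring atom contributes a p orbital perpendicular to the ring (each doubly-bonded ring atom is sp² with one p-orbital electron; the doubly-bonded nitrogens are pyridine-type — their lone pairs lie in the ring plane, leaving one electron in the p orbital; the carbocation has an empty p orbital), so the π system is cyclic and fully conjugated.
Adding the contributions, 2 × 2 = 4 from the double-bond units + 0 from the C(ethyl)(+) atom = 4.
With 4 = 4·1 π electrons, Hückel's rule classifies the planar ring as antiaromatic.

Antiaromatic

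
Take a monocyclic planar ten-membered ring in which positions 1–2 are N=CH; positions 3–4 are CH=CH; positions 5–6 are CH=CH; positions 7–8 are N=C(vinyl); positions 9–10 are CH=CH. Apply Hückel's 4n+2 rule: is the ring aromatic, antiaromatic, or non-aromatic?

Every ring atom contributes a p orbital perpendicular to the ring (every atom in a ring double bond is sp² and brings one electron to the p orbital; the doubly-bonded nitrogens are pyridine-type — their lone pairs lie in the ring plane, leaving one electron in the p orbital), so the π system is cyclic and fully conjugated.
Counting π electrons: 5 × 2 = 10 from the 5 double-bond units.
That gives a 4n+2 count (10, n = 2).

Aromatic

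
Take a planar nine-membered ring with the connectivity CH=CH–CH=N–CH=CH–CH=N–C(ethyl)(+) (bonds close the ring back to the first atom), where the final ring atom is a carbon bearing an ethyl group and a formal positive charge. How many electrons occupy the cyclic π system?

Check conjugation: every atom in a ring double bond is sp² and brings one electron to the p orbital; each sp² =N– keeps its lone pair in-plane and puts one electron into the π system; the carbocation has an empty p orbital — every position has a p orbital, so the cyclic π system is continuous.
Adding the contributions, 4 × 2 = 8 from the double-bond units + 0 from the C(ethyl)(+) atom = 8.

8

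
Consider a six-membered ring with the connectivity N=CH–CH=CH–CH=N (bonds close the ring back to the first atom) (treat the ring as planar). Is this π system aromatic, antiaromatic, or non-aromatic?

Aromatic

The p orbitals form a continuous loop: the double-bond atoms are sp², each contributing one p electron; each =N– nitrogen is pyridine-type (lone pair in the sp² plane, one electron in the p orbital). The ring is fully conjugated.
Tallying contributions gives 3 × 2 = 6 from the 3 double-bond units.
With 6 π electrons (n = 1), the Hückel 4n+2 condition holds.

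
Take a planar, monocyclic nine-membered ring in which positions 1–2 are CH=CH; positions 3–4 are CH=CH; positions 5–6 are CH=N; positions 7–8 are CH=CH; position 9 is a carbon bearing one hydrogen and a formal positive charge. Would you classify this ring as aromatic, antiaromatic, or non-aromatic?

Check conjugation: the double-bond atoms are sp², each contributing one p electron; the doubly-bonded nitrogens are pyridine-type — their lone pairs lie in the ring plane, leaving one electron in the p orbital; the carbocation has an empty p orbital — every position has a p orbital, so the cyclic π system is continuous.
π-electron count: 4 × 2 = 8 from the double-bond units + 0 from the CH(+) atom = 8.
8 = 4(2); a planar, fully conjugated 4n system is antiaromatic.

Antiaromatic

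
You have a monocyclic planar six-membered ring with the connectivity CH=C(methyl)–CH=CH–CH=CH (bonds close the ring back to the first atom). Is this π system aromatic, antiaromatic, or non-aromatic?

Aromatic

Every ring atom contributes a p orbital perpendicular to the ring (the double-bond atoms are sp², each contributing one p electron), so the π system is cyclic and fully conjugated.
π-electron count: 3 × 2 = 6 from the 3 double-bond units.
With 6 π electrons (n = 1), the Hückel 4n+2 condition holds.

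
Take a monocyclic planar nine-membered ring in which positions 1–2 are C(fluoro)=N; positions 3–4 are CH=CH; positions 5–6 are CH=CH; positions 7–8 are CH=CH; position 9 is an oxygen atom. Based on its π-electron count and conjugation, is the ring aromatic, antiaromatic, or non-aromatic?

The p orbitals form a continuous loop: each doubly-bonded ring atom is sp² with one p-orbital electron; each =N– nitrogen is pyridine-type (lone pair in the sp² plane, one electron in the p orbital); the oxygen donates one lone pair from its p orbital. The ring is fully conjugated.
Tallying contributions gives 4 × 2 = 8 from the double-bond units + 2 from the O atom = 10.
That gives a 4n+2 count (10, n = 2).

Aromatic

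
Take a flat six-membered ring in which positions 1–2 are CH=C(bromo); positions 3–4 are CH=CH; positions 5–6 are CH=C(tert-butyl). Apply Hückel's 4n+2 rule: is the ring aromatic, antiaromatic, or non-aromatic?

The p orbitals form a continuous loop: every atom in a ring double bond is sp² and brings one electron to the p orbital. The ring is fully conjugated.
Counting π electrons: 3 × 2 = 6 from the 3 double-bond units.
Since 6 = 4·1 + 2, the ring meets the 4n+2 criterion.

Aromatic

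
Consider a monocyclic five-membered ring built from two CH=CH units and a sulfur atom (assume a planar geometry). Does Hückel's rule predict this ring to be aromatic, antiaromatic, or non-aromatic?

The p orbitals form a continuous loop: each doubly-bonded ring atom is sp² with one p-orbital electron; the sulfur donates one lone pair from its p orbital. The ring is fully conjugated.
Tallying contributions gives 2 × 2 = 4 from the double-bond units + 2 from the S atom = 6.
With 6 π electrons (n = 1), the Hückel 4n+2 condition holds.
(The species described is thiophene.)

Aromatic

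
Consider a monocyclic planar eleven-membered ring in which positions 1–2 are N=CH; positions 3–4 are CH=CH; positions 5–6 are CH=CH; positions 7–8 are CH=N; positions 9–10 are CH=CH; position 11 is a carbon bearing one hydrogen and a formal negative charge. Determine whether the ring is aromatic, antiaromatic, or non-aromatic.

Antiaromatic

All ring atoms are sp² and supply a p orbital to the ring (the double-bond atoms are sp², each contributing one p electron; each =N– nitrogen is pyridine-type (lone pair in the sp² plane, one electron in the p orbital); the carbanion's lone pair occupies the p orbital); the conjugation is uninterrupted.
Counting π electrons: 5 × 2 = 10 from the double-bond units + 2 from the CH(-) atom = 12.
A 4n π count (12, n = 3) in a planar conjugated ring means antiaromatic.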